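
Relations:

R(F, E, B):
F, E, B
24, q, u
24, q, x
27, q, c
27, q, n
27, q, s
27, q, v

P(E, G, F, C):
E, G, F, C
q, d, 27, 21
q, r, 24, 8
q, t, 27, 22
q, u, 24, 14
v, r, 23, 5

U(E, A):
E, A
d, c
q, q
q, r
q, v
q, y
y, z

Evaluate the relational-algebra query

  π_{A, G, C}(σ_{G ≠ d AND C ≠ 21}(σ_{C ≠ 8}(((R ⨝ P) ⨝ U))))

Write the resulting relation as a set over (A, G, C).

{(q, t, 22), (q, u, 14), (r, t, 22), (r, u, 14), (v, t, 22), (v, u, 14), (y, t, 22), (y, u, 14)}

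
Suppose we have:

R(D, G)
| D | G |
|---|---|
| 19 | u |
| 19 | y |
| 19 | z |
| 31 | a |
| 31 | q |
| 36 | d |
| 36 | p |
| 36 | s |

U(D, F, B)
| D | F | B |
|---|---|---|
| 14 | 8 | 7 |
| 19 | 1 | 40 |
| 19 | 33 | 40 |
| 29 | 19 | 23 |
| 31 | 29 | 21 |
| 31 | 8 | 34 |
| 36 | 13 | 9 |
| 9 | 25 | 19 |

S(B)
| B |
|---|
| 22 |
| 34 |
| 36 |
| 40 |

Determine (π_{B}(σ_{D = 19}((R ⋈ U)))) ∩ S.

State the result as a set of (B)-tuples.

{40}

R ⋈ U (natural join on D): {(19, u, 1, 40), (19, u, 33, 40), (19, y, 1, 40), (19, y, 33, 40), (19, z, 1, 40), (19, z, 33, 40), (31, a, 29, 21), (31, a, 8, 34), (31, q, 29, 21), (31, q, 8, 34), (36, d, 13, 9), (36, p, 13, 9), (36, s, 13, 9)}
Selection D = 19: {(19, u, 1, 40), (19, u, 33, 40), (19, y, 1, 40), (19, y, 33, 40), (19, z, 1, 40), (19, z, 33, 40)}
Keep only column(s) B (5 duplicate(s) eliminated): {40}
Intersection: {40} with {22, 34, 36, 40} → {40}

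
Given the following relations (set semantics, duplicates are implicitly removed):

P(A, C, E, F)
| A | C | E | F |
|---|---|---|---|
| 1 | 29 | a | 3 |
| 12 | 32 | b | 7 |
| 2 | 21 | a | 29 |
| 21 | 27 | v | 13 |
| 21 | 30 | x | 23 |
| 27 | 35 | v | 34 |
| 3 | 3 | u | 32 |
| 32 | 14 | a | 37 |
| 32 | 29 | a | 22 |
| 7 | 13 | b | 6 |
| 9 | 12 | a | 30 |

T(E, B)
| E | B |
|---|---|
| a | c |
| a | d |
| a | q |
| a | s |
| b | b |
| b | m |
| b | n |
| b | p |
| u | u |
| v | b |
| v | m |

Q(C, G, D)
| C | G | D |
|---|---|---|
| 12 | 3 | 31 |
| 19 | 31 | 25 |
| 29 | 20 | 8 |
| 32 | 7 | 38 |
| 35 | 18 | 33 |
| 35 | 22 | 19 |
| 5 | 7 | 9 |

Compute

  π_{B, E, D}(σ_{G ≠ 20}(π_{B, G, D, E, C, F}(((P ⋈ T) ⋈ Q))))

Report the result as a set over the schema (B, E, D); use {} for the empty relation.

P ⋈ T (natural join on E): {(1, 29, a, 3, c), (1, 29, a, 3, d), (1, 29, a, 3, q), (1, 29, a, 3, s), (12, 32, b, 7, b), (12, 32, b, 7, m), (12, 32, b, 7, n), (12, 32, b, 7, p), (2, 21, a, 29, c), (2, 21, a, 29, d), (2, 21, a, 29, q), (2, 21, a, 29, s), (21, 27, v, 13, b), (21, 27, v, 13, m), (27, 35, v, 34, b), (27, 35, v, 34, m), (3, 3, u, 32, u), (32, 14, a, 37, c), (32, 14, a, 37, d), (32, 14, a, 37, q), (32, 14, a, 37, s), (32, 29, a, 22, c), (32, 29, a, 22, d), (32, 29, a, 22, q), (32, 29, a, 22, s), (7, 13, b, 6, b), (7, 13, b, 6, m), (7, 13, b, 6, n), (7, 13, b, 6, p), (9, 12, a, 30, c), (9, 12, a, 30, d), (9, 12, a, 30, q), (9, 12, a, 30, s)}
(P ⋈ T) ⋈ Q (natural join on C): {(1, 29, a, 3, c, 20, 8), (1, 29, a, 3, d, 20, 8), (1, 29, a, 3, q, 20, 8), (1, 29, a, 3, s, 20, 8), (12, 32, b, 7, b, 7, 38), (12, 32, b, 7, m, 7, 38), (12, 32, b, 7, n, 7, 38), (12, 32, b, 7, p, 7, 38), (27, 35, v, 34, b, 18, 33), (27, 35, v, 34, b, 22, 19), (27, 35, v, 34, m, 18, 33), (27, 35, v, 34, m, 22, 19), (32, 29, a, 22, c, 20, 8), (32, 29, a, 22, d, 20, 8), (32, 29, a, 22, q, 20, 8), (32, 29, a, 22, s, 20, 8), (9, 12, a, 30, c, 3, 31), (9, 12, a, 30, d, 3, 31), (9, 12, a, 30, q, 3, 31), (9, 12, a, 30, s, 3, 31)}
Keep only column(s) B, G, D, E, C, F: {(b, 18, 33, v, 35, 34), (b, 22, 19, v, 35, 34), (b, 7, 38, b, 32, 7), (c, 20, 8, a, 29, 22), (c, 20, 8, a, 29, 3), (c, 3, 31, a, 12, 30), (d, 20, 8, a, 29, 22), (d, 20, 8, a, 29, 3), (d, 3, 31, a, 12, 30), (m, 18, 33, v, 35, 34), (m, 22, 19, v, 35, 34), (m, 7, 38, b, 32, 7), (n, 7, 38, b, 32, 7), (p, 7, 38, b, 32, 7), (q, 20, 8, a, 29, 22), (q, 20, 8, a, 29, 3), (q, 3, 31, a, 12, 30), (s, 20, 8, a, 29, 22), (s, 20, 8, a, 29, 3), (s, 3, 31, a, 12, 30)}
Selection G ≠ 20: {(b, 18, 33, v, 35, 34), (b, 22, 19, v, 35, 34), (b, 7, 38, b, 32, 7), (c, 3, 31, a, 12, 30), (d, 3, 31, a, 12, 30), (m, 18, 33, v, 35, 34), (m, 22, 19, v, 35, 34), (m, 7, 38, b, 32, 7), (n, 7, 38, b, 32, 7), (p, 7, 38, b, 32, 7), (q, 3, 31, a, 12, 30), (s, 3, 31, a, 12, 30)}
Keep only column(s) B, E, D: {(b, b, 38), (b, v, 19), (b, v, 33), (c, a, 31), (d, a, 31), (m, b, 38), (m, v, 19), (m, v, 33), (n, b, 38), (p, b, 38), (q, a, 31), (s, a, 31)}

{(b, b, 38), (b, v, 19), (b, v, 33), (c, a, 31), (d, a, 31), (m, b, 38), (m, v, 19), (m, v, 33), (n, b, 38), (p, b, 38), (q, a, 31), (s, a, 31)}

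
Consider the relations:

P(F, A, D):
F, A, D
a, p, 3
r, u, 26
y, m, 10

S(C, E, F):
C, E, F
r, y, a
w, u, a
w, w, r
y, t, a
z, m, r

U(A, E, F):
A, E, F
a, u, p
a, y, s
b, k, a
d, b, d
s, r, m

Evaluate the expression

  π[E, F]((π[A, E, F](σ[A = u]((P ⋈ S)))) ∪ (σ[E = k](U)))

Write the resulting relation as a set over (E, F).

{(k, a), (m, r), (w, r)}

Joining P and S on F yields {(a, p, 3, r, y), (a, p, 3, w, u), (a, p, 3, y, t), (r, u, 26, w, w), (r, u, 26, z, m)}.
σ[A = u]: keep tuples satisfying A = u → {(r, u, 26, w, w), (r, u, 26, z, m)}
π_{A, E, F} gives {(u, m, r), (u, w, r)}.
σ[E = k]: keep tuples satisfying E = k → {(b, k, a)}
Union: {(u, m, r), (u, w, r)} with {(b, k, a)} → {(b, k, a), (u, m, r), (u, w, r)}
π_{E, F} gives {(k, a), (m, r), (w, r)}.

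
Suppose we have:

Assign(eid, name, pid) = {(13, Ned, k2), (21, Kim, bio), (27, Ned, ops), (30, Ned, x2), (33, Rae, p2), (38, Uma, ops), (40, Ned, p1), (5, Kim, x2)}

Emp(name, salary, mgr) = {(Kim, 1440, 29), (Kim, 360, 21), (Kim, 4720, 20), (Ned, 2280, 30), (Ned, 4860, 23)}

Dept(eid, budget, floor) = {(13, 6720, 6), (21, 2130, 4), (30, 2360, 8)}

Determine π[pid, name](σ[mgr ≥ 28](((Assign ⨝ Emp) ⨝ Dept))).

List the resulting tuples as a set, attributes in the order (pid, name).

Joining Assign and Emp on name yields {(13, Ned, k2, 2280, 30), (13, Ned, k2, 4860, 23), (21, Kim, bio, 1440, 29), (21, Kim, bio, 360, 21), (21, Kim, bio, 4720, 20), (27, Ned, ops, 2280, 30), (27, Ned, ops, 4860, 23), (30, Ned, x2, 2280, 30), (30, Ned, x2, 4860, 23), (40, Ned, p1, 2280, 30), (40, Ned, p1, 4860, 23), (5, Kim, x2, 1440, 29), (5, Kim, x2, 360, 21), (5, Kim, x2, 4720, 20)}.
Joining (Assign ⨝ Emp) and Dept on eid yields {(13, Ned, k2, 2280, 30, 6720, 6), (13, Ned, k2, 4860, 23, 6720, 6), (21, Kim, bio, 1440, 29, 2130, 4), (21, Kim, bio, 360, 21, 2130, 4), (21, Kim, bio, 4720, 20, 2130, 4), (30, Ned, x2, 2280, 30, 2360, 8), (30, Ned, x2, 4860, 23, 2360, 8)}.
Selection mgr ≥ 28: {(13, Ned, k2, 2280, 30, 6720, 6), (21, Kim, bio, 1440, 29, 2130, 4), (30, Ned, x2, 2280, 30, 2360, 8)}
Projecting to pid, name: {(bio, Kim), (k2, Ned), (x2, Ned)}

{(bio, Kim), (k2, Ned), (x2, Ned)}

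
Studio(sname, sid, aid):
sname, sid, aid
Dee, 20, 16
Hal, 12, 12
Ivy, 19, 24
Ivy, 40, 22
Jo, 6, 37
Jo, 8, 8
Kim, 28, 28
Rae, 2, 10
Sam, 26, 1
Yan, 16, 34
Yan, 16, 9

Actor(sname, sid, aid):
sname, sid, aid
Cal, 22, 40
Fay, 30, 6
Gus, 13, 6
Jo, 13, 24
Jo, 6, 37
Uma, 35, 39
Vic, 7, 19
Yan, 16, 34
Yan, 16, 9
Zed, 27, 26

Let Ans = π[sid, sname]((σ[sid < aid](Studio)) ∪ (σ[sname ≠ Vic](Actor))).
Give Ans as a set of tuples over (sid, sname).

Filtering on sid < aid leaves {(Ivy, 19, 24), (Jo, 6, 37), (Rae, 2, 10), (Yan, 16, 34)}.
Filtering on sname ≠ Vic leaves {(Cal, 22, 40), (Fay, 30, 6), (Gus, 13, 6), (Jo, 13, 24), (Jo, 6, 37), (Uma, 35, 39), (Yan, 16, 34), (Yan, 16, 9), (Zed, 27, 26)}.
Union: {(Ivy, 19, 24), (Jo, 6, 37), (Rae, 2, 10), (Yan, 16, 34)} with {(Cal, 22, 40), (Fay, 30, 6), (Gus, 13, 6), (Jo, 13, 24), (Jo, 6, 37), (Uma, 35, 39), (Yan, 16, 34), (Yan, 16, 9), (Zed, 27, 26)} → {(Cal, 22, 40), (Fay, 30, 6), (Gus, 13, 6), (Ivy, 19, 24), (Jo, 13, 24), (Jo, 6, 37), (Rae, 2, 10), (Uma, 35, 39), (Yan, 16, 34), (Yan, 16, 9), (Zed, 27, 26)}
π_{sid, sname} gives {(13, Gus), (13, Jo), (16, Yan), (19, Ivy), (2, Rae), (22, Cal), (27, Zed), (30, Fay), (35, Uma), (6, Jo)} (1 duplicate(s) eliminated).

{(13, Gus), (13, Jo), (16, Yan), (19, Ivy), (2, Rae), (22, Cal), (27, Zed), (30, Fay), (35, Uma), (6, Jo)}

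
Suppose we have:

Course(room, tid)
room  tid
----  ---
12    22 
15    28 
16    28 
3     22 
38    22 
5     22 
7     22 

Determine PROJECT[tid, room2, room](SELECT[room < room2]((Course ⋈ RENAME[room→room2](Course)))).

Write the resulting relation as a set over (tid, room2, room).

ρ[room→room2]: schema becomes (room2, tid); tuples unchanged.
Course ⋈ RENAME[room→room2](Course) (natural join on tid): {(12, 22, 12), (12, 22, 3), (12, 22, 38), (12, 22, 5), (12, 22, 7), (15, 28, 15), (15, 28, 16), (16, 28, 15), (16, 28, 16), (3, 22, 12), (3, 22, 3), (3, 22, 38), (3, 22, 5), (3, 22, 7), (38, 22, 12), (38, 22, 3), (38, 22, 38), (38, 22, 5), (38, 22, 7), (5, 22, 12), (5, 22, 3), (5, 22, 38), (5, 22, 5), (5, 22, 7), (7, 22, 12), (7, 22, 3), (7, 22, 38), (7, 22, 5), (7, 22, 7)}
σ[room < room2]: keep tuples satisfying room < room2 → {(12, 22, 38), (15, 28, 16), (3, 22, 12), (3, 22, 38), (3, 22, 5), (3, 22, 7), (5, 22, 12), (5, 22, 38), (5, 22, 7), (7, 22, 12), (7, 22, 38)}
π[tid, room2, room]: project onto (tid, room2, room) → {(22, 12, 3), (22, 12, 5), (22, 12, 7), (22, 38, 12), (22, 38, 3), (22, 38, 5), (22, 38, 7), (22, 5, 3), (22, 7, 3), (22, 7, 5), (28, 16, 15)}

{(22, 12, 3), (22, 12, 5), (22, 12, 7), (22, 38, 12), (22, 38, 3), (22, 38, 5), (22, 38, 7), (22, 5, 3), (22, 7, 3), (22, 7, 5), (28, 16, 15)}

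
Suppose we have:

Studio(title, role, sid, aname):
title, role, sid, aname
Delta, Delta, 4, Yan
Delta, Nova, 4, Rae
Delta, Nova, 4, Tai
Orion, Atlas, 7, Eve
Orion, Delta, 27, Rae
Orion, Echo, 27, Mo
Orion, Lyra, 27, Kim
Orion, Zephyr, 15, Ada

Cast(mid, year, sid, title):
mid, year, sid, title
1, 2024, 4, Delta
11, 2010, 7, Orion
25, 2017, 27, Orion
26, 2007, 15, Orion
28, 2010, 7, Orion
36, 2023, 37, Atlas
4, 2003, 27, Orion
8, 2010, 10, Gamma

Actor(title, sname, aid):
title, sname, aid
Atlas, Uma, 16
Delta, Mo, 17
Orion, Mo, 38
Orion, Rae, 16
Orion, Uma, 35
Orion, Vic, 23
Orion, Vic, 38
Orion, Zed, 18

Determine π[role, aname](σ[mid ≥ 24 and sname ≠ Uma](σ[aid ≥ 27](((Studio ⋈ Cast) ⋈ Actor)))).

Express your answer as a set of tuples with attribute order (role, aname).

{(Atlas, Eve), (Delta, Rae), (Echo, Mo), (Lyra, Kim), (Zephyr, Ada)}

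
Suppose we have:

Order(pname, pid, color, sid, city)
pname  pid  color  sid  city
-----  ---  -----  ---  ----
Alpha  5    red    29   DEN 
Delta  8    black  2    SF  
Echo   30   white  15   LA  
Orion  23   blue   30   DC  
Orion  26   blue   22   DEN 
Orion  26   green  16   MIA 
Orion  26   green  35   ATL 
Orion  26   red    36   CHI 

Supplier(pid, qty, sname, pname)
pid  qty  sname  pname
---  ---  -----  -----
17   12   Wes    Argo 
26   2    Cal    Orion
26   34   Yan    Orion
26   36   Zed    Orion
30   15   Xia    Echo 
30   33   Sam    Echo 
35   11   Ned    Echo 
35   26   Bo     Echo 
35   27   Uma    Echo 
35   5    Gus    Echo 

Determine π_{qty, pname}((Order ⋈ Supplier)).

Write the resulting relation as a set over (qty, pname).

Joining Order and Supplier on pname, pid yields {(Echo, 30, white, 15, LA, 15, Xia), (Echo, 30, white, 15, LA, 33, Sam), (Orion, 26, blue, 22, DEN, 2, Cal), (Orion, 26, blue, 22, DEN, 34, Yan), (Orion, 26, blue, 22, DEN, 36, Zed), (Orion, 26, green, 16, MIA, 2, Cal), (Orion, 26, green, 16, MIA, 34, Yan), (Orion, 26, green, 16, MIA, 36, Zed), (Orion, 26, green, 35, ATL, 2, Cal), (Orion, 26, green, 35, ATL, 34, Yan), (Orion, 26, green, 35, ATL, 36, Zed), (Orion, 26, red, 36, CHI, 2, Cal), (Orion, 26, red, 36, CHI, 34, Yan), (Orion, 26, red, 36, CHI, 36, Zed)}.
Keep only column(s) qty, pname (9 duplicate(s) eliminated): {(15, Echo), (2, Orion), (33, Echo), (34, Orion), (36, Orion)}

{(15, Echo), (2, Orion), (33, Echo), (34, Orion), (36, Orion)}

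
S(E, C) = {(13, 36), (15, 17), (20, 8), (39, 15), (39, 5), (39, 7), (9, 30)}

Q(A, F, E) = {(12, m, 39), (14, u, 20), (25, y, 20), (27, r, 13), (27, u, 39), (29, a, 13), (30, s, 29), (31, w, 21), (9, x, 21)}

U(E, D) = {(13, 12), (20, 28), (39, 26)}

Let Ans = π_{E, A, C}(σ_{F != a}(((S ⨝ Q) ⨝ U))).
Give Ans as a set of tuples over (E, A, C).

{(13, 27, 36), (20, 14, 8), (20, 25, 8), (39, 12, 15), (39, 12, 5), (39, 12, 7), (39, 27, 15), (39, 27, 5), (39, 27, 7)}

S ⋈ Q (natural join on E): {(13, 36, 27, r), (13, 36, 29, a), (20, 8, 14, u), (20, 8, 25, y), (39, 15, 12, m), (39, 15, 27, u), (39, 5, 12, m), (39, 5, 27, u), (39, 7, 12, m), (39, 7, 27, u)}
(S ⨝ Q) ⋈ U (natural join on E): {(13, 36, 27, r, 12), (13, 36, 29, a, 12), (20, 8, 14, u, 28), (20, 8, 25, y, 28), (39, 15, 12, m, 26), (39, 15, 27, u, 26), (39, 5, 12, m, 26), (39, 5, 27, u, 26), (39, 7, 12, m, 26), (39, 7, 27, u, 26)}
Filtering on F != a leaves {(13, 36, 27, r, 12), (20, 8, 14, u, 28), (20, 8, 25, y, 28), (39, 15, 12, m, 26), (39, 15, 27, u, 26), (39, 5, 12, m, 26), (39, 5, 27, u, 26), (39, 7, 12, m, 26), (39, 7, 27, u, 26)}.
Keep only column(s) E, A, C: {(13, 27, 36), (20, 14, 8), (20, 25, 8), (39, 12, 15), (39, 12, 5), (39, 12, 7), (39, 27, 15), (39, 27, 5), (39, 27, 7)}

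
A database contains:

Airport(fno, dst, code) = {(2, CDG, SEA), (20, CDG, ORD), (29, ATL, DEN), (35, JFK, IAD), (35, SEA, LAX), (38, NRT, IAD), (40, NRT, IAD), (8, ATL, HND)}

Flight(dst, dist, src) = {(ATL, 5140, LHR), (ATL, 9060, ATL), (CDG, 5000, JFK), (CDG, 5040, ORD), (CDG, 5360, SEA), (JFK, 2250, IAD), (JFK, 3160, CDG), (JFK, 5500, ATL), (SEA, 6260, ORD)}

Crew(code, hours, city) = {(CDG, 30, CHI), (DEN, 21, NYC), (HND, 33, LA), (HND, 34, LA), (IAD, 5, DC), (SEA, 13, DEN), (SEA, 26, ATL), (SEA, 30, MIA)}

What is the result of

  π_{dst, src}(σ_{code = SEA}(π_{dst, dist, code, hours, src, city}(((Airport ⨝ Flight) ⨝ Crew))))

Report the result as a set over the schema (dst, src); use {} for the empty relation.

{(CDG, JFK), (CDG, ORD), (CDG, SEA)}

Airport ⋈ Flight (natural join on dst): {(2, CDG, SEA, 5000, JFK), (2, CDG, SEA, 5040, ORD), (2, CDG, SEA, 5360, SEA), (20, CDG, ORD, 5000, JFK), (20, CDG, ORD, 5040, ORD), (20, CDG, ORD, 5360, SEA), (29, ATL, DEN, 5140, LHR), (29, ATL, DEN, 9060, ATL), (35, JFK, IAD, 2250, IAD), (35, JFK, IAD, 3160, CDG), (35, JFK, IAD, 5500, ATL), (35, SEA, LAX, 6260, ORD), (8, ATL, HND, 5140, LHR), (8, ATL, HND, 9060, ATL)}
(Airport ⨝ Flight) ⋈ Crew (natural join on code): {(2, CDG, SEA, 5000, JFK, 13, DEN), (2, CDG, SEA, 5000, JFK, 26, ATL), (2, CDG, SEA, 5000, JFK, 30, MIA), (2, CDG, SEA, 5040, ORD, 13, DEN), (2, CDG, SEA, 5040, ORD, 26, ATL), (2, CDG, SEA, 5040, ORD, 30, MIA), (2, CDG, SEA, 5360, SEA, 13, DEN), (2, CDG, SEA, 5360, SEA, 26, ATL), (2, CDG, SEA, 5360, SEA, 30, MIA), (29, ATL, DEN, 5140, LHR, 21, NYC), (29, ATL, DEN, 9060, ATL, 21, NYC), (35, JFK, IAD, 2250, IAD, 5, DC), (35, JFK, IAD, 3160, CDG, 5, DC), (35, JFK, IAD, 5500, ATL, 5, DC), (8, ATL, HND, 5140, LHR, 33, LA), (8, ATL, HND, 5140, LHR, 34, LA), (8, ATL, HND, 9060, ATL, 33, LA), (8, ATL, HND, 9060, ATL, 34, LA)}
Keep only column(s) dst, dist, code, hours, src, city: {(ATL, 5140, DEN, 21, LHR, NYC), (ATL, 5140, HND, 33, LHR, LA), (ATL, 5140, HND, 34, LHR, LA), (ATL, 9060, DEN, 21, ATL, NYC), (ATL, 9060, HND, 33, ATL, LA), (ATL, 9060, HND, 34, ATL, LA), (CDG, 5000, SEA, 13, JFK, DEN), (CDG, 5000, SEA, 26, JFK, ATL), (CDG, 5000, SEA, 30, JFK, MIA), (CDG, 5040, SEA, 13, ORD, DEN), (CDG, 5040, SEA, 26, ORD, ATL), (CDG, 5040, SEA, 30, ORD, MIA), (CDG, 5360, SEA, 13, SEA, DEN), (CDG, 5360, SEA, 26, SEA, ATL), (CDG, 5360, SEA, 30, SEA, MIA), (JFK, 2250, IAD, 5, IAD, DC), (JFK, 3160, IAD, 5, CDG, DC), (JFK, 5500, IAD, 5, ATL, DC)}
Selection code = SEA: {(CDG, 5000, SEA, 13, JFK, DEN), (CDG, 5000, SEA, 26, JFK, ATL), (CDG, 5000, SEA, 30, JFK, MIA), (CDG, 5040, SEA, 13, ORD, DEN), (CDG, 5040, SEA, 26, ORD, ATL), (CDG, 5040, SEA, 30, ORD, MIA), (CDG, 5360, SEA, 13, SEA, DEN), (CDG, 5360, SEA, 26, SEA, ATL), (CDG, 5360, SEA, 30, SEA, MIA)}
Keep only column(s) dst, src (6 duplicate(s) eliminated): {(CDG, JFK), (CDG, ORD), (CDG, SEA)}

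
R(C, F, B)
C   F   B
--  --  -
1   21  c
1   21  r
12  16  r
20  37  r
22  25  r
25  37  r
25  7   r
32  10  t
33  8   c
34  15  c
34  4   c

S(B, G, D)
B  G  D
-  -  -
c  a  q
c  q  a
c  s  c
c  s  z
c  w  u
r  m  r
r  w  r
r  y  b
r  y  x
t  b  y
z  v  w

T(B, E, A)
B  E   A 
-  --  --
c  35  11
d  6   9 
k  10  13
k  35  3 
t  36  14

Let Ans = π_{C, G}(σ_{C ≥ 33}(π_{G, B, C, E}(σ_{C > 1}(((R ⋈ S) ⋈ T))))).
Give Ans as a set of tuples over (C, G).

{(33, a), (33, q), (33, s), (33, w), (34, a), (34, q), (34, s), (34, w)}

Natural join on B: {(1, 21, c, a, q), (1, 21, c, q, a), (1, 21, c, s, c), (1, 21, c, s, z), (1, 21, c, w, u), (1, 21, r, m, r), (1, 21, r, w, r), (1, 21, r, y, b), (1, 21, r, y, x), (12, 16, r, m, r), (12, 16, r, w, r), (12, 16, r, y, b), (12, 16, r, y, x), (20, 37, r, m, r), (20, 37, r, w, r), (20, 37, r, y, b), (20, 37, r, y, x), (22, 25, r, m, r), (22, 25, r, w, r), (22, 25, r, y, b), (22, 25, r, y, x), (25, 37, r, m, r), (25, 37, r, w, r), (25, 37, r, y, b), (25, 37, r, y, x), (25, 7, r, m, r), (25, 7, r, w, r), (25, 7, r, y, b), (25, 7, r, y, x), (32, 10, t, b, y), (33, 8, c, a, q), (33, 8, c, q, a), (33, 8, c, s, c), (33, 8, c, s, z), (33, 8, c, w, u), (34, 15, c, a, q), (34, 15, c, q, a), (34, 15, c, s, c), (34, 15, c, s, z), (34, 15, c, w, u), (34, 4, c, a, q), (34, 4, c, q, a), (34, 4, c, s, c), (34, 4, c, s, z), (34, 4, c, w, u)}
Natural join on B: {(1, 21, c, a, q, 35, 11), (1, 21, c, q, a, 35, 11), (1, 21, c, s, c, 35, 11), (1, 21, c, s, z, 35, 11), (1, 21, c, w, u, 35, 11), (32, 10, t, b, y, 36, 14), (33, 8, c, a, q, 35, 11), (33, 8, c, q, a, 35, 11), (33, 8, c, s, c, 35, 11), (33, 8, c, s, z, 35, 11), (33, 8, c, w, u, 35, 11), (34, 15, c, a, q, 35, 11), (34, 15, c, q, a, 35, 11), (34, 15, c, s, c, 35, 11), (34, 15, c, s, z, 35, 11), (34, 15, c, w, u, 35, 11), (34, 4, c, a, q, 35, 11), (34, 4, c, q, a, 35, 11), (34, 4, c, s, c, 35, 11), (34, 4, c, s, z, 35, 11), (34, 4, c, w, u, 35, 11)}
Filtering on C > 1 leaves {(32, 10, t, b, y, 36, 14), (33, 8, c, a, q, 35, 11), (33, 8, c, q, a, 35, 11), (33, 8, c, s, c, 35, 11), (33, 8, c, s, z, 35, 11), (33, 8, c, w, u, 35, 11), (34, 15, c, a, q, 35, 11), (34, 15, c, q, a, 35, 11), (34, 15, c, s, c, 35, 11), (34, 15, c, s, z, 35, 11), (34, 15, c, w, u, 35, 11), (34, 4, c, a, q, 35, 11), (34, 4, c, q, a, 35, 11), (34, 4, c, s, c, 35, 11), (34, 4, c, s, z, 35, 11), (34, 4, c, w, u, 35, 11)}.
Projecting to G, B, C, E (7 duplicate(s) eliminated): {(a, c, 33, 35), (a, c, 34, 35), (b, t, 32, 36), (q, c, 33, 35), (q, c, 34, 35), (s, c, 33, 35), (s, c, 34, 35), (w, c, 33, 35), (w, c, 34, 35)}
Filtering on C ≥ 33 leaves {(a, c, 33, 35), (a, c, 34, 35), (q, c, 33, 35), (q, c, 34, 35), (s, c, 33, 35), (s, c, 34, 35), (w, c, 33, 35), (w, c, 34, 35)}.
Projecting to C, G: {(33, a), (33, q), (33, s), (33, w), (34, a), (34, q), (34, s), (34, w)}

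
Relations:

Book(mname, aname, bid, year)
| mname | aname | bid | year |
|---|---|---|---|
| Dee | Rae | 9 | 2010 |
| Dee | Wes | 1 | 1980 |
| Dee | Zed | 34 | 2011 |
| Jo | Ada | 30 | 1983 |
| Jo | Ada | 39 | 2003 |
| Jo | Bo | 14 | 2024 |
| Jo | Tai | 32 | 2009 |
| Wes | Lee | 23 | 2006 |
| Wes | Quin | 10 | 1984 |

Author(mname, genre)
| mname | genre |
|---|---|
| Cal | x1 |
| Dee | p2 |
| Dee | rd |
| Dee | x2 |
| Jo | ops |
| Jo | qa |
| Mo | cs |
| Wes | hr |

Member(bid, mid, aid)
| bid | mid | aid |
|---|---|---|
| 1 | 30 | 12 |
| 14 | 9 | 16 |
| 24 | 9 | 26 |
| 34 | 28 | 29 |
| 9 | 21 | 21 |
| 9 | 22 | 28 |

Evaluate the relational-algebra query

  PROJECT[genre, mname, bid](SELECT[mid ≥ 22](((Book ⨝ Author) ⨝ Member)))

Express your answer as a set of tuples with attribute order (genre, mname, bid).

{(p2, Dee, 1), (p2, Dee, 34), (p2, Dee, 9), (rd, Dee, 1), (rd, Dee, 34), (rd, Dee, 9), (x2, Dee, 1), (x2, Dee, 34), (x2, Dee, 9)}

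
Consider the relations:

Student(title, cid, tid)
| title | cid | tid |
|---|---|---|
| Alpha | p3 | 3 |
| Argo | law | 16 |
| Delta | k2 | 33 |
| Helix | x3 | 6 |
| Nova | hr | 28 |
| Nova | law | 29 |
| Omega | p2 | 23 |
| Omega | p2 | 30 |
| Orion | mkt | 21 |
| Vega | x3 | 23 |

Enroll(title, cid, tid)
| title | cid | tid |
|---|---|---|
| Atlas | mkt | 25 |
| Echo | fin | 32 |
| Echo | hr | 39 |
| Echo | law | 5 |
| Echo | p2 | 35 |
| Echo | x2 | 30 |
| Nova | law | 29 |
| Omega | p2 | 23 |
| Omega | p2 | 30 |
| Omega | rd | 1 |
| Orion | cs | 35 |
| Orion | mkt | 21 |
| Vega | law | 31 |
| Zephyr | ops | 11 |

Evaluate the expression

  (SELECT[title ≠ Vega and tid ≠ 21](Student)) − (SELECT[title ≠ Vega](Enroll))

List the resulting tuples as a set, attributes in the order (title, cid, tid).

{(Alpha, p3, 3), (Argo, law, 16), (Delta, k2, 33), (Helix, x3, 6), (Nova, hr, 28)}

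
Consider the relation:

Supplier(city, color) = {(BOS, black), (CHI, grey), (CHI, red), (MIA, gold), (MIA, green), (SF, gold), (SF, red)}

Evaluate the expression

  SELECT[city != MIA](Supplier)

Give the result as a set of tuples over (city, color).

{(BOS, black), (CHI, grey), (CHI, red), (SF, gold), (SF, red)}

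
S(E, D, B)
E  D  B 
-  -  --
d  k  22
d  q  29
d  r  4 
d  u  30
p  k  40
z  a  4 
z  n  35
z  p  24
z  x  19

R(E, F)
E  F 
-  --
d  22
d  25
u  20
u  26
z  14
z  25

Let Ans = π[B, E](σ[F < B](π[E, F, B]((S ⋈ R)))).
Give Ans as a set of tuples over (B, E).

{(19, z), (24, z), (29, d), (30, d), (35, z)}

S ⋈ R (natural join on E): {(d, k, 22, 22), (d, k, 22, 25), (d, q, 29, 22), (d, q, 29, 25), (d, r, 4, 22), (d, r, 4, 25), (d, u, 30, 22), (d, u, 30, 25), (z, a, 4, 14), (z, a, 4, 25), (z, n, 35, 14), (z, n, 35, 25), (z, p, 24, 14), (z, p, 24, 25), (z, x, 19, 14), (z, x, 19, 25)}
Keep only column(s) E, F, B: {(d, 22, 22), (d, 22, 29), (d, 22, 30), (d, 22, 4), (d, 25, 22), (d, 25, 29), (d, 25, 30), (d, 25, 4), (z, 14, 19), (z, 14, 24), (z, 14, 35), (z, 14, 4), (z, 25, 19), (z, 25, 24), (z, 25, 35), (z, 25, 4)}
σ[F < B]: keep tuples satisfying F < B → {(d, 22, 29), (d, 22, 30), (d, 25, 29), (d, 25, 30), (z, 14, 19), (z, 14, 24), (z, 14, 35), (z, 25, 35)}
Keep only column(s) B, E (3 duplicate(s) eliminated): {(19, z), (24, z), (29, d), (30, d), (35, z)}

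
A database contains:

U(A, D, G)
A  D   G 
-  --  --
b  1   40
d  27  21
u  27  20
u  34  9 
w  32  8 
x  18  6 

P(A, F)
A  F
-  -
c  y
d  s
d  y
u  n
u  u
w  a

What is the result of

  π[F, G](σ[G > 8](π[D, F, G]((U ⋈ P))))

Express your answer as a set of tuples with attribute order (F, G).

{(n, 20), (n, 9), (s, 21), (u, 20), (u, 9), (y, 21)}

U ⋈ P (natural join on A): {(d, 27, 21, s), (d, 27, 21, y), (u, 27, 20, n), (u, 27, 20, u), (u, 34, 9, n), (u, 34, 9, u), (w, 32, 8, a)}
π_{D, F, G} gives {(27, n, 20), (27, s, 21), (27, u, 20), (27, y, 21), (32, a, 8), (34, n, 9), (34, u, 9)}.
Apply σ_{G > 8}; surviving tuples: {(27, n, 20), (27, s, 21), (27, u, 20), (27, y, 21), (34, n, 9), (34, u, 9)}
π_{F, G} gives {(n, 20), (n, 9), (s, 21), (u, 20), (u, 9), (y, 21)}.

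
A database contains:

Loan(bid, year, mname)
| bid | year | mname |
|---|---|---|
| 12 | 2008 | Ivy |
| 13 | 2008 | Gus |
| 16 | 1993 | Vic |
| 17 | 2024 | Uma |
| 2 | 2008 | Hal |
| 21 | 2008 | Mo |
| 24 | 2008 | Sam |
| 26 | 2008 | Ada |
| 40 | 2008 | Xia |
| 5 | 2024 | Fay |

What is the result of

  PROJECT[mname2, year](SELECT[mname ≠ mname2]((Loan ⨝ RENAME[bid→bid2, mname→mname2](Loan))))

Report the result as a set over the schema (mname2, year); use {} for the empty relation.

ρ[bid→bid2, mname→mname2]: schema becomes (bid2, year, mname2); tuples unchanged.
Natural join on year: {(12, 2008, Ivy, 12, Ivy), (12, 2008, Ivy, 13, Gus), (12, 2008, Ivy, 2, Hal), (12, 2008, Ivy, 21, Mo), (12, 2008, Ivy, 24, Sam), (12, 2008, Ivy, 26, Ada), (12, 2008, Ivy, 40, Xia), (13, 2008, Gus, 12, Ivy), (13, 2008, Gus, 13, Gus), (13, 2008, Gus, 2, Hal), (13, 2008, Gus, 21, Mo), (13, 2008, Gus, 24, Sam), (13, 2008, Gus, 26, Ada), (13, 2008, Gus, 40, Xia), (16, 1993, Vic, 16, Vic), (17, 2024, Uma, 17, Uma), (17, 2024, Uma, 5, Fay), (2, 2008, Hal, 12, Ivy), (2, 2008, Hal, 13, Gus), (2, 2008, Hal, 2, Hal), (2, 2008, Hal, 21, Mo), (2, 2008, Hal, 24, Sam), (2, 2008, Hal, 26, Ada), (2, 2008, Hal, 40, Xia), (21, 2008, Mo, 12, Ivy), (21, 2008, Mo, 13, Gus), (21, 2008, Mo, 2, Hal), (21, 2008, Mo, 21, Mo), (21, 2008, Mo, 24, Sam), (21, 2008, Mo, 26, Ada), (21, 2008, Mo, 40, Xia), (24, 2008, Sam, 12, Ivy), (24, 2008, Sam, 13, Gus), (24, 2008, Sam, 2, Hal), (24, 2008, Sam, 21, Mo), (24, 2008, Sam, 24, Sam), (24, 2008, Sam, 26, Ada), (24, 2008, Sam, 40, Xia), (26, 2008, Ada, 12, Ivy), (26, 2008, Ada, 13, Gus), (26, 2008, Ada, 2, Hal), (26, 2008, Ada, 21, Mo), (26, 2008, Ada, 24, Sam), (26, 2008, Ada, 26, Ada), (26, 2008, Ada, 40, Xia), (40, 2008, Xia, 12, Ivy), (40, 2008, Xia, 13, Gus), (40, 2008, Xia, 2, Hal), (40, 2008, Xia, 21, Mo), (40, 2008, Xia, 24, Sam), (40, 2008, Xia, 26, Ada), (40, 2008, Xia, 40, Xia), (5, 2024, Fay, 17, Uma), (5, 2024, Fay, 5, Fay)}
Selection mname ≠ mname2: {(12, 2008, Ivy, 13, Gus), (12, 2008, Ivy, 2, Hal), (12, 2008, Ivy, 21, Mo), (12, 2008, Ivy, 24, Sam), (12, 2008, Ivy, 26, Ada), (12, 2008, Ivy, 40, Xia), (13, 2008, Gus, 12, Ivy), (13, 2008, Gus, 2, Hal), (13, 2008, Gus, 21, Mo), (13, 2008, Gus, 24, Sam), (13, 2008, Gus, 26, Ada), (13, 2008, Gus, 40, Xia), (17, 2024, Uma, 5, Fay), (2, 2008, Hal, 12, Ivy), (2, 2008, Hal, 13, Gus), (2, 2008, Hal, 21, Mo), (2, 2008, Hal, 24, Sam), (2, 2008, Hal, 26, Ada), (2, 2008, Hal, 40, Xia), (21, 2008, Mo, 12, Ivy), (21, 2008, Mo, 13, Gus), (21, 2008, Mo, 2, Hal), (21, 2008, Mo, 24, Sam), (21, 2008, Mo, 26, Ada), (21, 2008, Mo, 40, Xia), (24, 2008, Sam, 12, Ivy), (24, 2008, Sam, 13, Gus), (24, 2008, Sam, 2, Hal), (24, 2008, Sam, 21, Mo), (24, 2008, Sam, 26, Ada), (24, 2008, Sam, 40, Xia), (26, 2008, Ada, 12, Ivy), (26, 2008, Ada, 13, Gus), (26, 2008, Ada, 2, Hal), (26, 2008, Ada, 21, Mo), (26, 2008, Ada, 24, Sam), (26, 2008, Ada, 40, Xia), (40, 2008, Xia, 12, Ivy), (40, 2008, Xia, 13, Gus), (40, 2008, Xia, 2, Hal), (40, 2008, Xia, 21, Mo), (40, 2008, Xia, 24, Sam), (40, 2008, Xia, 26, Ada), (5, 2024, Fay, 17, Uma)}
π[mname2, year]: project onto (mname2, year) (35 duplicate(s) eliminated) → {(Ada, 2008), (Fay, 2024), (Gus, 2008), (Hal, 2008), (Ivy, 2008), (Mo, 2008), (Sam, 2008), (Uma, 2024), (Xia, 2008)}

{(Ada, 2008), (Fay, 2024), (Gus, 2008), (Hal, 2008), (Ivy, 2008), (Mo, 2008), (Sam, 2008), (Uma, 2024), (Xia, 2008)}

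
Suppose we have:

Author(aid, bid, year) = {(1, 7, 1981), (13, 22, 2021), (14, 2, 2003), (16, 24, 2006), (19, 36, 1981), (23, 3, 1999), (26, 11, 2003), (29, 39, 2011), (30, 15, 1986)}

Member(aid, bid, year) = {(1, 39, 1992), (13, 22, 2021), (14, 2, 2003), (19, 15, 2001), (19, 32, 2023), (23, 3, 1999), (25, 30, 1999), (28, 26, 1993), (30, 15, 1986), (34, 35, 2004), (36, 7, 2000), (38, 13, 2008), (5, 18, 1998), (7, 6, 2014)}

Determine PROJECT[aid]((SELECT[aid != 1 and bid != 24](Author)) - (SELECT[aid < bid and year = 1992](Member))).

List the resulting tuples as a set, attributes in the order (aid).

{13, 14, 19, 23, 26, 29, 30}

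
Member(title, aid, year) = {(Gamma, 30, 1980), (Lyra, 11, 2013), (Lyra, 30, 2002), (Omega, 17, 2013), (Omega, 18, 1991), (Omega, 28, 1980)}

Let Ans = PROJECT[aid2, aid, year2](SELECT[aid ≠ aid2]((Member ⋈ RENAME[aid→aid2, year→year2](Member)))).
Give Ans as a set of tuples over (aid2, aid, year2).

ρ[aid→aid2, year→year2]: schema becomes (title, aid2, year2); tuples unchanged.
Joining Member and RENAME[aid→aid2, year→year2](Member) on title yields {(Gamma, 30, 1980, 30, 1980), (Lyra, 11, 2013, 11, 2013), (Lyra, 11, 2013, 30, 2002), (Lyra, 30, 2002, 11, 2013), (Lyra, 30, 2002, 30, 2002), (Omega, 17, 2013, 17, 2013), (Omega, 17, 2013, 18, 1991), (Omega, 17, 2013, 28, 1980), (Omega, 18, 1991, 17, 2013), (Omega, 18, 1991, 18, 1991), (Omega, 18, 1991, 28, 1980), (Omega, 28, 1980, 17, 2013), (Omega, 28, 1980, 18, 1991), (Omega, 28, 1980, 28, 1980)}.
Filtering on aid ≠ aid2 leaves {(Lyra, 11, 2013, 30, 2002), (Lyra, 30, 2002, 11, 2013), (Omega, 17, 2013, 18, 1991), (Omega, 17, 2013, 28, 1980), (Omega, 18, 1991, 17, 2013), (Omega, 18, 1991, 28, 1980), (Omega, 28, 1980, 17, 2013), (Omega, 28, 1980, 18, 1991)}.
Keep only column(s) aid2, aid, year2: {(11, 30, 2013), (17, 18, 2013), (17, 28, 2013), (18, 17, 1991), (18, 28, 1991), (28, 17, 1980), (28, 18, 1980), (30, 11, 2002)}

{(11, 30, 2013), (17, 18, 2013), (17, 28, 2013), (18, 17, 1991), (18, 28, 1991), (28, 17, 1980), (28, 18, 1980), (30, 11, 2002)}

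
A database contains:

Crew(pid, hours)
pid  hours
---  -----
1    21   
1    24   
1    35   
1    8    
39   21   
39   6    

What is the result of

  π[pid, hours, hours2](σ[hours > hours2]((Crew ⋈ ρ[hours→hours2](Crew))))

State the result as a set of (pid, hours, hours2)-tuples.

ρ[hours→hours2]: schema becomes (pid, hours2); tuples unchanged.
Natural join on pid: {(1, 21, 21), (1, 21, 24), (1, 21, 35), (1, 21, 8), (1, 24, 21), (1, 24, 24), (1, 24, 35), (1, 24, 8), (1, 35, 21), (1, 35, 24), (1, 35, 35), (1, 35, 8), (1, 8, 21), (1, 8, 24), (1, 8, 35), (1, 8, 8), (39, 21, 21), (39, 21, 6), (39, 6, 21), (39, 6, 6)}
Apply σ_{hours > hours2}; surviving tuples: {(1, 21, 8), (1, 24, 21), (1, 24, 8), (1, 35, 21), (1, 35, 24), (1, 35, 8), (39, 21, 6)}
Projecting to pid, hours, hours2: {(1, 21, 8), (1, 24, 21), (1, 24, 8), (1, 35, 21), (1, 35, 24), (1, 35, 8), (39, 21, 6)}

{(1, 21, 8), (1, 24, 21), (1, 24, 8), (1, 35, 21), (1, 35, 24), (1, 35, 8), (39, 21, 6)}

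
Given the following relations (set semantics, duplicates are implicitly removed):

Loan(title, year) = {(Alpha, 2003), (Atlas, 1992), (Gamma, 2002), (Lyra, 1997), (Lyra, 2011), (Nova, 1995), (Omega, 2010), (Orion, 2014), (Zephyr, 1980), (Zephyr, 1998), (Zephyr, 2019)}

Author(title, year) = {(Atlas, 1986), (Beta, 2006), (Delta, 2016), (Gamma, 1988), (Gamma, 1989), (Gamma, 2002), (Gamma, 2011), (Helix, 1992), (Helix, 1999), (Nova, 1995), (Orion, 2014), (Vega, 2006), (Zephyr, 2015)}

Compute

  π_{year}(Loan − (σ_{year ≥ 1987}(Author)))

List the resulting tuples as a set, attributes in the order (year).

{1980, 1992, 1997, 1998, 2003, 2010, 2011, 2019}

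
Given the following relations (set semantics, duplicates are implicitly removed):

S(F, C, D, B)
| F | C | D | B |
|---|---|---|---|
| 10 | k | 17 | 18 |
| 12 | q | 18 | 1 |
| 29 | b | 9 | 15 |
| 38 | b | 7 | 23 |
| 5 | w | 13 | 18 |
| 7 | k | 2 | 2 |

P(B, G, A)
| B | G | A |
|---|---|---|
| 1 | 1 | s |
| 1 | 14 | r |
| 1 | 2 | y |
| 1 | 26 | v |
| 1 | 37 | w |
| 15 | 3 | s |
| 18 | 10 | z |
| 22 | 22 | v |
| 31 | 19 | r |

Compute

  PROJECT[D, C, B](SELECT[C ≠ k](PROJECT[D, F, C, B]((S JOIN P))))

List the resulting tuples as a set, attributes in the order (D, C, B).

{(13, w, 18), (18, q, 1), (9, b, 15)}

S ⋈ P (natural join on B): {(10, k, 17, 18, 10, z), (12, q, 18, 1, 1, s), (12, q, 18, 1, 14, r), (12, q, 18, 1, 2, y), (12, q, 18, 1, 26, v), (12, q, 18, 1, 37, w), (29, b, 9, 15, 3, s), (5, w, 13, 18, 10, z)}
π[D, F, C, B]: project onto (D, F, C, B) (4 duplicate(s) eliminated) → {(13, 5, w, 18), (17, 10, k, 18), (18, 12, q, 1), (9, 29, b, 15)}
Apply σ_{C ≠ k}; surviving tuples: {(13, 5, w, 18), (18, 12, q, 1), (9, 29, b, 15)}
π[D, C, B]: project onto (D, C, B) → {(13, w, 18), (18, q, 1), (9, b, 15)}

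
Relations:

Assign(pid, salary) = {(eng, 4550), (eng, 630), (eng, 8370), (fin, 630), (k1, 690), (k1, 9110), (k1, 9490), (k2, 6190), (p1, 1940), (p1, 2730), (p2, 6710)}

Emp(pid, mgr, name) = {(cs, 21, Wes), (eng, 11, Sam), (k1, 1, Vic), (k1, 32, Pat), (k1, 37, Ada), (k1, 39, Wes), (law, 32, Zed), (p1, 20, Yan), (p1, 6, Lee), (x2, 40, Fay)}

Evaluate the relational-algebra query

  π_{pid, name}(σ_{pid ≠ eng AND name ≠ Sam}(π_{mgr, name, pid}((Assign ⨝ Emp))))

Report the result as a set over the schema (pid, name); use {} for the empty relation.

Joining Assign and Emp on pid yields {(eng, 4550, 11, Sam), (eng, 630, 11, Sam), (eng, 8370, 11, Sam), (k1, 690, 1, Vic), (k1, 690, 32, Pat), (k1, 690, 37, Ada), (k1, 690, 39, Wes), (k1, 9110, 1, Vic), (k1, 9110, 32, Pat), (k1, 9110, 37, Ada), (k1, 9110, 39, Wes), (k1, 9490, 1, Vic), (k1, 9490, 32, Pat), (k1, 9490, 37, Ada), (k1, 9490, 39, Wes), (p1, 1940, 20, Yan), (p1, 1940, 6, Lee), (p1, 2730, 20, Yan), (p1, 2730, 6, Lee)}.
Projecting to mgr, name, pid (12 duplicate(s) eliminated): {(1, Vic, k1), (11, Sam, eng), (20, Yan, p1), (32, Pat, k1), (37, Ada, k1), (39, Wes, k1), (6, Lee, p1)}
σ[pid ≠ eng AND name ≠ Sam]: keep tuples satisfying pid ≠ eng AND name ≠ Sam → {(1, Vic, k1), (20, Yan, p1), (32, Pat, k1), (37, Ada, k1), (39, Wes, k1), (6, Lee, p1)}
Projecting to pid, name: {(k1, Ada), (k1, Pat), (k1, Vic), (k1, Wes), (p1, Lee), (p1, Yan)}

{(k1, Ada), (k1, Pat), (k1, Vic), (k1, Wes), (p1, Lee), (p1, Yan)}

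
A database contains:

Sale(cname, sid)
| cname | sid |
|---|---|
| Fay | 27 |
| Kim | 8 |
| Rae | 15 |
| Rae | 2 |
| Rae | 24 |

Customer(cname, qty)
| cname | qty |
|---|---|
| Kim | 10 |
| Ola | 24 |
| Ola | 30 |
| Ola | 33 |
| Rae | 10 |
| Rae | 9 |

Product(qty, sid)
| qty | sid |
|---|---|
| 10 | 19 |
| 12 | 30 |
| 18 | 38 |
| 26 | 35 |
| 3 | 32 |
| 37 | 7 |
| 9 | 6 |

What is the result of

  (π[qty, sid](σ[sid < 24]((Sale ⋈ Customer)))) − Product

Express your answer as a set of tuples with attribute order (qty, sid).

Joining Sale and Customer on cname yields {(Kim, 8, 10), (Rae, 15, 10), (Rae, 15, 9), (Rae, 2, 10), (Rae, 2, 9), (Rae, 24, 10), (Rae, 24, 9)}.
σ[sid < 24]: keep tuples satisfying sid < 24 → {(Kim, 8, 10), (Rae, 15, 10), (Rae, 15, 9), (Rae, 2, 10), (Rae, 2, 9)}
π_{qty, sid} gives {(10, 15), (10, 2), (10, 8), (9, 15), (9, 2)}.
Set difference of the two operands is {(10, 15), (10, 2), (10, 8), (9, 15), (9, 2)}.

{(10, 15), (10, 2), (10, 8), (9, 15), (9, 2)}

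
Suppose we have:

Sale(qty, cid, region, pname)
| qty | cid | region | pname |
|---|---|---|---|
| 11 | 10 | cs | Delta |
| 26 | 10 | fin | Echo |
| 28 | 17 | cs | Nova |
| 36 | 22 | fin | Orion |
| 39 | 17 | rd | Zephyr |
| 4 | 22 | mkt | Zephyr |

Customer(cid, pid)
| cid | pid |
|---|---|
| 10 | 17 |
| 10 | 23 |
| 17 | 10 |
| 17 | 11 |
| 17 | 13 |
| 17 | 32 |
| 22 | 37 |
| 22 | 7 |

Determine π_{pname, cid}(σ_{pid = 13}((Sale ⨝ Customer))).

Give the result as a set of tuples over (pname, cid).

{(Nova, 17), (Zephyr, 17)}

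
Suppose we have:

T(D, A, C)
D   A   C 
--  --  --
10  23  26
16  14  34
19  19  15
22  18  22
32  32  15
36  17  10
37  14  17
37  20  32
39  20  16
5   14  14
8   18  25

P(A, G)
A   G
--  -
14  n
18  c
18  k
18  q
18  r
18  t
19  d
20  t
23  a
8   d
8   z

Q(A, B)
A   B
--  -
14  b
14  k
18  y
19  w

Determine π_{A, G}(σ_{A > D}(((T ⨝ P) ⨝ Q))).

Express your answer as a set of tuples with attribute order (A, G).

{(14, n), (18, c), (18, k), (18, q), (18, r), (18, t)}

T ⋈ P (natural join on A): {(10, 23, 26, a), (16, 14, 34, n), (19, 19, 15, d), (22, 18, 22, c), (22, 18, 22, k), (22, 18, 22, q), (22, 18, 22, r), (22, 18, 22, t), (37, 14, 17, n), (37, 20, 32, t), (39, 20, 16, t), (5, 14, 14, n), (8, 18, 25, c), (8, 18, 25, k), (8, 18, 25, q), (8, 18, 25, r), (8, 18, 25, t)}
(T ⨝ P) ⋈ Q (natural join on A): {(16, 14, 34, n, b), (16, 14, 34, n, k), (19, 19, 15, d, w), (22, 18, 22, c, y), (22, 18, 22, k, y), (22, 18, 22, q, y), (22, 18, 22, r, y), (22, 18, 22, t, y), (37, 14, 17, n, b), (37, 14, 17, n, k), (5, 14, 14, n, b), (5, 14, 14, n, k), (8, 18, 25, c, y), (8, 18, 25, k, y), (8, 18, 25, q, y), (8, 18, 25, r, y), (8, 18, 25, t, y)}
Selection A > D: {(5, 14, 14, n, b), (5, 14, 14, n, k), (8, 18, 25, c, y), (8, 18, 25, k, y), (8, 18, 25, q, y), (8, 18, 25, r, y), (8, 18, 25, t, y)}
Projecting to A, G (1 duplicate(s) eliminated): {(14, n), (18, c), (18, k), (18, q), (18, r), (18, t)}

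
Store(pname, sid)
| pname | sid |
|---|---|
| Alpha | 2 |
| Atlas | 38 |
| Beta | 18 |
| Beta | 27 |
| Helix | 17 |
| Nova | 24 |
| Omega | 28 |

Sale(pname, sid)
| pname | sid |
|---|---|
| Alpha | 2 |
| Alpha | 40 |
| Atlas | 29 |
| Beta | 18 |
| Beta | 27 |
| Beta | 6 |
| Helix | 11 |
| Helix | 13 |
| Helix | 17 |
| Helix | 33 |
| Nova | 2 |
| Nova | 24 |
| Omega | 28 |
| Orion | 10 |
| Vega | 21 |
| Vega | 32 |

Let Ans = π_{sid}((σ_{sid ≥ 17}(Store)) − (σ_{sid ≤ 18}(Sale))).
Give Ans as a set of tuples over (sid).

{24, 27, 28, 38}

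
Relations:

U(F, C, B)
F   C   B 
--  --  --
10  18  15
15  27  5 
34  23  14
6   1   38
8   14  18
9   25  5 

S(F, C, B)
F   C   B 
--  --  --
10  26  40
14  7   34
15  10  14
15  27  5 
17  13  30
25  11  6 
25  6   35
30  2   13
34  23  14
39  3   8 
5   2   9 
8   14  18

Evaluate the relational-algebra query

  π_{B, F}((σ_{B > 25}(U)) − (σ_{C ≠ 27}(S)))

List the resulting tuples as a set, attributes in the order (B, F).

{(38, 6)}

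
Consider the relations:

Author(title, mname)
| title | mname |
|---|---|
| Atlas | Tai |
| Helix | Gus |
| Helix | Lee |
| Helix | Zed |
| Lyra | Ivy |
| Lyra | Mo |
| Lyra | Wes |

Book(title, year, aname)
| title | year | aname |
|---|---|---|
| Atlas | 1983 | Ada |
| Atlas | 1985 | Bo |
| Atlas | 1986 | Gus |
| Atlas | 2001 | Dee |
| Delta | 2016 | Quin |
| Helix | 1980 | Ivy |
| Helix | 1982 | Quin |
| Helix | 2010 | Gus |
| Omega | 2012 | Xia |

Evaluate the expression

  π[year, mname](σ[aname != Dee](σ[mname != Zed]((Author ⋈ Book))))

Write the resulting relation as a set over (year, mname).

Natural join on title: {(Atlas, Tai, 1983, Ada), (Atlas, Tai, 1985, Bo), (Atlas, Tai, 1986, Gus), (Atlas, Tai, 2001, Dee), (Helix, Gus, 1980, Ivy), (Helix, Gus, 1982, Quin), (Helix, Gus, 2010, Gus), (Helix, Lee, 1980, Ivy), (Helix, Lee, 1982, Quin), (Helix, Lee, 2010, Gus), (Helix, Zed, 1980, Ivy), (Helix, Zed, 1982, Quin), (Helix, Zed, 2010, Gus)}
Filtering on mname != Zed leaves {(Atlas, Tai, 1983, Ada), (Atlas, Tai, 1985, Bo), (Atlas, Tai, 1986, Gus), (Atlas, Tai, 2001, Dee), (Helix, Gus, 1980, Ivy), (Helix, Gus, 1982, Quin), (Helix, Gus, 2010, Gus), (Helix, Lee, 1980, Ivy), (Helix, Lee, 1982, Quin), (Helix, Lee, 2010, Gus)}.
Filtering on aname != Dee leaves {(Atlas, Tai, 1983, Ada), (Atlas, Tai, 1985, Bo), (Atlas, Tai, 1986, Gus), (Helix, Gus, 1980, Ivy), (Helix, Gus, 1982, Quin), (Helix, Gus, 2010, Gus), (Helix, Lee, 1980, Ivy), (Helix, Lee, 1982, Quin), (Helix, Lee, 2010, Gus)}.
Projecting to year, mname: {(1980, Gus), (1980, Lee), (1982, Gus), (1982, Lee), (1983, Tai), (1985, Tai), (1986, Tai), (2010, Gus), (2010, Lee)}

{(1980, Gus), (1980, Lee), (1982, Gus), (1982, Lee), (1983, Tai), (1985, Tai), (1986, Tai), (2010, Gus), (2010, Lee)}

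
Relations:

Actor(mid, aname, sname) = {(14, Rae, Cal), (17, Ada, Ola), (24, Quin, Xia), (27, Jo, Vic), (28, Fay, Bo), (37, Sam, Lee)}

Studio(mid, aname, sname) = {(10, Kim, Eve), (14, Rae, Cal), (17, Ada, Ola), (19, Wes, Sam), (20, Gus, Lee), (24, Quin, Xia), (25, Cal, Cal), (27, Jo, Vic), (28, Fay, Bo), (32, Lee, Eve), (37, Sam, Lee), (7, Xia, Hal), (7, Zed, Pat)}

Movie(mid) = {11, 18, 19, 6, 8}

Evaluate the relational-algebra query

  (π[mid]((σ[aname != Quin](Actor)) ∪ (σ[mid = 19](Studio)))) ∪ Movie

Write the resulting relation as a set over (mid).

Filtering on aname != Quin leaves {(14, Rae, Cal), (17, Ada, Ola), (27, Jo, Vic), (28, Fay, Bo), (37, Sam, Lee)}.
Filtering on mid = 19 leaves {(19, Wes, Sam)}.
Set union of the two operands is {(14, Rae, Cal), (17, Ada, Ola), (19, Wes, Sam), (27, Jo, Vic), (28, Fay, Bo), (37, Sam, Lee)}.
Projecting to mid: {14, 17, 19, 27, 28, 37}
Set union of the two operands is {11, 14, 17, 18, 19, 27, 28, 37, 6, 8}.

{11, 14, 17, 18, 19, 27, 28, 37, 6, 8}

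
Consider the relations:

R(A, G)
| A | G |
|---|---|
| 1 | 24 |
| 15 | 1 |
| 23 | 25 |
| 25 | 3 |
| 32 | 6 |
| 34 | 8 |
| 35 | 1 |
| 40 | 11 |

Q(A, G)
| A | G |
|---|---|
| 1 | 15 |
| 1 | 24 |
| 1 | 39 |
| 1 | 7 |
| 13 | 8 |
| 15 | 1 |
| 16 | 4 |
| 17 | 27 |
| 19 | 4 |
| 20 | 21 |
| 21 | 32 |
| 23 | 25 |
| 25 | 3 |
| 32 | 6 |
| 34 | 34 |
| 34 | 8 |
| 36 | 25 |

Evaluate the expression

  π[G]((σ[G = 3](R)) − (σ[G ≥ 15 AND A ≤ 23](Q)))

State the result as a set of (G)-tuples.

{3}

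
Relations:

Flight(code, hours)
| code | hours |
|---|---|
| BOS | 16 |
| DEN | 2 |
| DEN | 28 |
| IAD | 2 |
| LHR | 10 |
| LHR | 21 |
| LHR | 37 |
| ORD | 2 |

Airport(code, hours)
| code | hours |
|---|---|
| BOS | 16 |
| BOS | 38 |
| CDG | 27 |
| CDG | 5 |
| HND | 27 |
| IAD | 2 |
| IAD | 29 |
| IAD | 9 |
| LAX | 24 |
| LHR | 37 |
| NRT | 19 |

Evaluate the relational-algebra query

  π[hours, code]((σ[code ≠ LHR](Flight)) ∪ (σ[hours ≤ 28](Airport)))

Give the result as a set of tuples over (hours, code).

{(16, BOS), (19, NRT), (2, DEN), (2, IAD), (2, ORD), (24, LAX), (27, CDG), (27, HND), (28, DEN), (5, CDG), (9, IAD)}

σ[code ≠ LHR]: keep tuples satisfying code ≠ LHR → {(BOS, 16), (DEN, 2), (DEN, 28), (IAD, 2), (ORD, 2)}
σ[hours ≤ 28]: keep tuples satisfying hours ≤ 28 → {(BOS, 16), (CDG, 27), (CDG, 5), (HND, 27), (IAD, 2), (IAD, 9), (LAX, 24), (NRT, 19)}
Set union of the two operands is {(BOS, 16), (CDG, 27), (CDG, 5), (DEN, 2), (DEN, 28), (HND, 27), (IAD, 2), (IAD, 9), (LAX, 24), (NRT, 19), (ORD, 2)}.
π_{hours, code} gives {(16, BOS), (19, NRT), (2, DEN), (2, IAD), (2, ORD), (24, LAX), (27, CDG), (27, HND), (28, DEN), (5, CDG), (9, IAD)}.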